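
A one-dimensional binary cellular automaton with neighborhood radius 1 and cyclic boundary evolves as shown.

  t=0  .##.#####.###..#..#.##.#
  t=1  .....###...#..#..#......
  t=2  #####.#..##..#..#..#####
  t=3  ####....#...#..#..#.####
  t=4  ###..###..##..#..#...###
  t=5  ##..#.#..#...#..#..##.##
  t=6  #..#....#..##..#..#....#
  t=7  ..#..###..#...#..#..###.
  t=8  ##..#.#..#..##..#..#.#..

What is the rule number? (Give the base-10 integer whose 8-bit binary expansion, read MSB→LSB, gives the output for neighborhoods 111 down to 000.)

131

  [7] ### => #  t=0,i=5
  [6] ##. => .  t=0,i=2
  [5] #.# => .  t=0,i=0
  [4] #.. => .  t=0,i=13
  [3] .## => .  t=0,i=1
  [2] .#. => .  t=0,i=15
  [1] ..# => #  t=0,i=14
  [0] ... => #  t=1,i=0
  bits 10000011 = 131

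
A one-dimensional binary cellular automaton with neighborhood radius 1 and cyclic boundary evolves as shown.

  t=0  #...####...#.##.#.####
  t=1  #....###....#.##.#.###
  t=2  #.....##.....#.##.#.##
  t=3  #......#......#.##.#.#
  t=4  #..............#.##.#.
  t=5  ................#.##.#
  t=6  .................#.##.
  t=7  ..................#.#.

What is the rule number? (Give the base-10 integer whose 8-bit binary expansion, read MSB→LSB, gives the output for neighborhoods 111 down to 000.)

224

  ### -> #   bit 7 = 1  t=0,i=5
  ##. -> #   bit 6 = 1  t=0,i=0
  #.# -> #   bit 5 = 1  t=0,i=12
  #.. -> .   bit 4 = 0  t=0,i=1
  .## -> .   bit 3 = 0  t=0,i=4
  .#. -> .   bit 2 = 0  t=0,i=11
  ..# -> .   bit 1 = 0  t=0,i=3
  ... -> .   bit 0 = 0  t=0,i=2
  bits 11100000 = 224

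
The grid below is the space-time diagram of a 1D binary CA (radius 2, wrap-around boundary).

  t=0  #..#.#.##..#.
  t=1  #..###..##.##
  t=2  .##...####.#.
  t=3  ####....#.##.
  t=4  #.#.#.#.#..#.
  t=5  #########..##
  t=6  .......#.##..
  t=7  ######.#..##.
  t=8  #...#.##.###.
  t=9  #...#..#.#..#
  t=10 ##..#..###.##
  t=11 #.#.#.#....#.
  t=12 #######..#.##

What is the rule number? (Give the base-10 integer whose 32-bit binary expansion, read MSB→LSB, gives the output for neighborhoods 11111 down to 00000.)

1203254387

  ##### -> .   bit 31 = 0  t=5,i=0
  ####. -> #   bit 30 = 1  t=2,i=8
  ###.# -> .   bit 29 = 0  t=2,i=9
  ###.. -> .   bit 28 = 0  t=1,i=0
  ##.## -> .   bit 27 = 0  t=1,i=10
  ##.#. -> #   bit 26 = 1  t=2,i=10
  ##..# -> #   bit 25 = 1  t=0,i=9
  ##... -> #   bit 24 = 1  t=2,i=3
  #.### -> #   bit 23 = 1  t=1,i=11
  #.##. -> .   bit 22 = 0  t=0,i=7
  #.#.# -> #   bit 21 = 1  t=0,i=5
  #.#.. -> #   bit 20 = 1  t=0,i=0
  #..## -> #   bit 19 = 1  t=1,i=2
  #..#. -> .   bit 18 = 0  t=0,i=2
  #...# -> .   bit 17 = 0  t=2,i=4
  #.... -> .   bit 16 = 0  t=3,i=5
  .#### -> .   bit 15 = 0  t=2,i=7
  .###. -> .   bit 14 = 0  t=1,i=4
  .##.# -> #   bit 13 = 1  t=1,i=9
  .##.. -> #   bit 12 = 1  t=0,i=8
  .#.## -> .   bit 11 = 0  t=0,i=6
  .#.#. -> #   bit 10 = 1  t=0,i=4
  .#..# -> .   bit 9 = 0  t=0,i=1
  .#... -> .   bit 8 = 0  t=8,i=1
  ..### -> .   bit 7 = 0  t=1,i=3
  ..##. -> #   bit 6 = 1  t=1,i=8
  ..#.# -> #   bit 5 = 1  t=0,i=3
  ..#.. -> #   bit 4 = 1  t=9,i=4
  ...## -> .   bit 3 = 0  t=2,i=5
  ...#. -> .   bit 2 = 0  t=3,i=7
  ....# -> #   bit 1 = 1  t=3,i=6
  ..... -> #   bit 0 = 1  t=6,i=0
  bits 01000111101110000011010001110011 = 1203254387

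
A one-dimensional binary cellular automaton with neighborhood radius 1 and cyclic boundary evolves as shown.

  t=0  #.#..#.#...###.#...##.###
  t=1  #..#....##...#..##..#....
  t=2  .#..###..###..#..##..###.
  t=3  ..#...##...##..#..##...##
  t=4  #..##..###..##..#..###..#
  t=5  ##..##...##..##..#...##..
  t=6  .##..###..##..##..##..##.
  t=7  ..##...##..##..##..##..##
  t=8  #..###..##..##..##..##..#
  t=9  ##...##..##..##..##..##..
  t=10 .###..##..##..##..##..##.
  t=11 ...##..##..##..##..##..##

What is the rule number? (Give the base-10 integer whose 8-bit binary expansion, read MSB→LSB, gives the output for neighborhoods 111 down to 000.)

  [7] ### => .  t=0,i=12
  [6] ##. => #  t=0,i=0
  [5] #.# => .  t=0,i=1
  [4] #.. => #  t=0,i=3
  [3] .## => .  t=0,i=11
  [2] .#. => .  t=0,i=2
  [1] ..# => .  t=0,i=4
  [0] ... => #  t=0,i=9
  bits 01010001 = 81

81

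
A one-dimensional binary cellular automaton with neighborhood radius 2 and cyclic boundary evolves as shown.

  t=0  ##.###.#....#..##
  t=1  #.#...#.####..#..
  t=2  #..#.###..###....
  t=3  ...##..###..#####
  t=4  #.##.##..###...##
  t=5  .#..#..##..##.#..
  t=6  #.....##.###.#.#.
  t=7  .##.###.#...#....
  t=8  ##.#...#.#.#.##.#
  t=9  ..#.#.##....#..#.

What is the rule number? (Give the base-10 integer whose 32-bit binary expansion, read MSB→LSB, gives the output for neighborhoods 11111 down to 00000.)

  ##### -> .   bit 31 = 0  t=3,i=14
  ####. -> #   bit 30 = 1  t=0,i=0
  ###.# -> .   bit 29 = 0  t=0,i=1
  ###.. -> #   bit 28 = 1  t=1,i=11
  ##.## -> #   bit 27 = 1  t=0,i=2
  ##.#. -> #   bit 26 = 1  t=0,i=6
  ##..# -> #   bit 25 = 1  t=1,i=12
  ##... -> #   bit 24 = 1  t=2,i=13
  #.### -> .   bit 23 = 0  t=0,i=3
  #.##. -> .   bit 22 = 0  t=4,i=2
  #.#.# -> .   bit 21 = 0  t=6,i=13
  #.#.. -> .   bit 20 = 0  t=0,i=7
  #..## -> #   bit 19 = 1  t=0,i=14
  #..#. -> .   bit 18 = 0  t=1,i=13
  #...# -> .   bit 17 = 0  t=1,i=4
  #.... -> #   bit 16 = 1  t=0,i=9
  .#### -> .   bit 15 = 0  t=0,i=16
  .###. -> .   bit 14 = 0  t=0,i=4
  .##.# -> .   bit 13 = 0  t=4,i=3
  .##.. -> .   bit 12 = 0  t=3,i=4
  .#.## -> #   bit 11 = 1  t=1,i=7
  .#.#. -> .   bit 10 = 0  t=1,i=1
  .#..# -> .   bit 9 = 0  t=0,i=13
  .#... -> #   bit 8 = 1  t=0,i=8
  ..### -> .   bit 7 = 0  t=0,i=15
  ..##. -> #   bit 6 = 1  t=3,i=3
  ..#.# -> #   bit 5 = 1  t=1,i=0
  ..#.. -> .   bit 4 = 0  t=0,i=12
  ...## -> #   bit 3 = 1  t=3,i=2
  ...#. -> #   bit 2 = 1  t=0,i=11
  ....# -> #   bit 1 = 1  t=0,i=10
  ..... -> .   bit 0 = 0  t=6,i=3
  bits 01011111000010010000100101101110 = 1594427758

1594427758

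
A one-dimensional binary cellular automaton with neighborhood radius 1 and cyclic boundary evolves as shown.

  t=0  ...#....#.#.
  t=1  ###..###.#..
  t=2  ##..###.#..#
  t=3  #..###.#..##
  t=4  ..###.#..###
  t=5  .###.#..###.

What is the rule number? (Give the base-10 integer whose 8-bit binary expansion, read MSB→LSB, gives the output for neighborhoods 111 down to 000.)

171

  nb ###: next=#  (t=1,i=1, bit7=1)
  nb ##.: next=.  (t=1,i=2, bit6=0)
  nb #.#: next=#  (t=0,i=9, bit5=1)
  nb #..: next=.  (t=0,i=4, bit4=0)
  nb .##: next=#  (t=1,i=0, bit3=1)
  nb .#.: next=.  (t=0,i=3, bit2=0)
  nb ..#: next=#  (t=0,i=2, bit1=1)
  nb ...: next=#  (t=0,i=0, bit0=1)
  bits 10101011 = 171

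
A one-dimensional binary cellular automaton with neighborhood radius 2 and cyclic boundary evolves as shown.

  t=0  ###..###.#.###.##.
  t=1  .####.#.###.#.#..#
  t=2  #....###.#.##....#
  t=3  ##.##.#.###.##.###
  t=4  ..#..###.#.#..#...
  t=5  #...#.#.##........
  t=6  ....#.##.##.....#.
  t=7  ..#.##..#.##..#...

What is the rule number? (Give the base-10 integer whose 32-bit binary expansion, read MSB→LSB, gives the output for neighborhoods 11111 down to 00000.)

  [31] ##### => .  t=3,i=17
  [30] ####. => .  t=1,i=3
  [29] ###.# => .  t=0,i=7
  [28] ###.. => #  t=0,i=2
  [27] ##.## => #  t=0,i=14
  [26] ##.#. => #  t=0,i=8
  [25] ##..# => #  t=0,i=3
  [24] ##... => #  t=2,i=1
  [23] #.### => .  t=0,i=0
  [22] #.##. => .  t=0,i=15
  [21] #.#.# => #  t=0,i=9
  [20] #.#.. => .  t=1,i=14
  [19] #..## => #  t=0,i=4
  [18] #..#. => .  t=1,i=16
  [17] #...# => .  t=5,i=2
  [16] #.... => .  t=2,i=2
  [15] .#### => .  t=1,i=2
  [14] .###. => #  t=0,i=1
  [13] .##.# => .  t=0,i=16
  [12] .##.. => #  t=2,i=0
  [11] .#.## => #  t=0,i=10
  [10] .#.#. => .  t=1,i=13
  [9] .#..# => .  t=1,i=15
  [8] .#... => .  t=4,i=15
  [7] ..### => .  t=0,i=5
  [6] ..##. => #  t=2,i=17
  [5] ..#.# => #  t=1,i=17
  [4] ..#.. => .  t=4,i=2
  [3] ...## => #  t=2,i=4
  [2] ...#. => .  t=4,i=1
  [1] ....# => #  t=2,i=3
  [0] ..... => .  t=4,i=17
  bits 00011111001010000101100001101010 = 522737770

522737770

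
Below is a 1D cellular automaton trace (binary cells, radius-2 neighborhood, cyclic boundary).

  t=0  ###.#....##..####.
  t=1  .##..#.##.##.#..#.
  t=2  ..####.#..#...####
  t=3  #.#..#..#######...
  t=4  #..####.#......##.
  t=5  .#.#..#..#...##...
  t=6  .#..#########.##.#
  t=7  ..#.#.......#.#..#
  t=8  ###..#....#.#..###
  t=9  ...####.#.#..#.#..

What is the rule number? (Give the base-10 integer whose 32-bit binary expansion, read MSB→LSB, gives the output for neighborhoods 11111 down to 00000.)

  [31] ##### => .  t=3,i=10
  [30] ####. => .  t=0,i=15
  [29] ###.# => #  t=0,i=2
  [28] ###.. => .  t=2,i=17
  [27] ##.## => .  t=0,i=17
  [26] ##.#. => .  t=0,i=3
  [25] ##..# => #  t=0,i=11
  [24] ##... => #  t=3,i=15
  [23] #.### => .  t=0,i=0
  [22] #.##. => #  t=1,i=7
  [21] #.#.# => #  t=6,i=17
  [20] #.#.. => .  t=0,i=4
  [19] #..## => .  t=0,i=12
  [18] #..#. => #  t=1,i=4
  [17] #...# => #  t=2,i=12
  [16] #.... => .  t=0,i=6
  [15] .#### => .  t=0,i=14
  [14] .###. => #  t=0,i=1
  [13] .##.# => .  t=1,i=8
  [12] .##.. => #  t=0,i=10
  [11] .#.## => .  t=1,i=6
  [10] .#.#. => .  t=3,i=1
  [9] .#..# => #  t=1,i=14
  [8] .#... => #  t=0,i=5
  [7] ..### => #  t=0,i=13
  [6] ..##. => .  t=0,i=9
  [5] ..#.# => #  t=1,i=5
  [4] ..#.. => #  t=1,i=16
  [3] ...## => #  t=0,i=8
  [2] ...#. => .  t=3,i=17
  [1] ....# => #  t=0,i=7
  [0] ..... => .  t=4,i=11
  bits 00100011011001100101001110111010 = 593908666

593908666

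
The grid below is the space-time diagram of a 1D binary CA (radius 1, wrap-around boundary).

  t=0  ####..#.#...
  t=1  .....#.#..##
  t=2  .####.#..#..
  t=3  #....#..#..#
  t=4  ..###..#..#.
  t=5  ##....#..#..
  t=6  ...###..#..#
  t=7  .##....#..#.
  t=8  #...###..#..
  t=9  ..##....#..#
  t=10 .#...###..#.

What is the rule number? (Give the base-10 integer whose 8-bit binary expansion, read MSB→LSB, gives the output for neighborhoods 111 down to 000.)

35

  ###|.  b7=0 t=0,i=1
  ##.|.  b6=0 t=0,i=3
  #.#|#  b5=1 t=0,i=7
  #..|.  b4=0 t=0,i=4
  .##|.  b3=0 t=0,i=0
  .#.|.  b2=0 t=0,i=6
  ..#|#  b1=1 t=0,i=5
  ...|#  b0=1 t=0,i=10
  bits 00100011 = 35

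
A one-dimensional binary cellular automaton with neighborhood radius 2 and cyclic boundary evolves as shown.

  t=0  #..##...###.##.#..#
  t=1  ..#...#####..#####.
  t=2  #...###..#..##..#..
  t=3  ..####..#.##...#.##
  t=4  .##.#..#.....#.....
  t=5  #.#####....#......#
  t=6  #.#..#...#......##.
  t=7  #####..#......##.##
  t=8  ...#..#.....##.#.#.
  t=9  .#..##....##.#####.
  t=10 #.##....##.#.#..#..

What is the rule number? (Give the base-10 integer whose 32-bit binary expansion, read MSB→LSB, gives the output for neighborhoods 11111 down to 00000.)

1690199690

  ##### -> .   bit 31 = 0  t=1,i=8
  ####. -> #   bit 30 = 1  t=1,i=9
  ###.# -> #   bit 29 = 1  t=0,i=10
  ###.. -> .   bit 28 = 0  t=1,i=10
  ##.## -> .   bit 27 = 0  t=0,i=11
  ##.#. -> #   bit 26 = 1  t=0,i=14
  ##..# -> .   bit 25 = 0  t=0,i=1
  ##... -> .   bit 24 = 0  t=0,i=5
  #.### -> #   bit 23 = 1  t=5,i=2
  #.##. -> .   bit 22 = 0  t=0,i=12
  #.#.# -> #   bit 21 = 1  t=6,i=0
  #.#.. -> #   bit 20 = 1  t=0,i=15
  #..## -> #   bit 19 = 1  t=0,i=2
  #..#. -> #   bit 18 = 1  t=2,i=8
  #...# -> #   bit 17 = 1  t=0,i=6
  #.... -> .   bit 16 = 0  t=4,i=9
  .#### -> .   bit 15 = 0  t=1,i=7
  .###. -> #   bit 14 = 1  t=0,i=9
  .##.# -> #   bit 13 = 1  t=0,i=13
  .##.. -> .   bit 12 = 0  t=0,i=0
  .#.## -> .   bit 11 = 0  t=3,i=9
  .#.#. -> #   bit 10 = 1  t=6,i=1
  .#..# -> #   bit 9 = 1  t=0,i=16
  .#... -> .   bit 8 = 0  t=1,i=3
  ..### -> #   bit 7 = 1  t=0,i=8
  ..##. -> .   bit 6 = 0  t=0,i=3
  ..#.# -> .   bit 5 = 0  t=3,i=8
  ..#.. -> .   bit 4 = 0  t=1,i=2
  ...## -> #   bit 3 = 1  t=0,i=7
  ...#. -> .   bit 2 = 0  t=1,i=1
  ....# -> #   bit 1 = 1  t=4,i=11
  ..... -> .   bit 0 = 0  t=4,i=10
  bits 01100100101111100110011010001010 = 1690199690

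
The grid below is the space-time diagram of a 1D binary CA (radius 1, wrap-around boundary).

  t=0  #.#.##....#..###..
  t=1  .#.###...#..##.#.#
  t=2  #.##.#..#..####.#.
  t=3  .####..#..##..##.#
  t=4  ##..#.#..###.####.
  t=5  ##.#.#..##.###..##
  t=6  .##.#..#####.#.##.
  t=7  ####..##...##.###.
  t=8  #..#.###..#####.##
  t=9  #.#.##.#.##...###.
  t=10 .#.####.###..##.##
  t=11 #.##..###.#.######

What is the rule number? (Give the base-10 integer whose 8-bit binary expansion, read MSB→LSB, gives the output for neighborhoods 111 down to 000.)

106

  ###|.  b7=0 t=0,i=14
  ##.|#  b6=1 t=0,i=5
  #.#|#  b5=1 t=0,i=1
  #..|.  b4=0 t=0,i=6
  .##|#  b3=1 t=0,i=4
  .#.|.  b2=0 t=0,i=0
  ..#|#  b1=1 t=0,i=9
  ...|.  b0=0 t=0,i=7
  bits 01101010 = 106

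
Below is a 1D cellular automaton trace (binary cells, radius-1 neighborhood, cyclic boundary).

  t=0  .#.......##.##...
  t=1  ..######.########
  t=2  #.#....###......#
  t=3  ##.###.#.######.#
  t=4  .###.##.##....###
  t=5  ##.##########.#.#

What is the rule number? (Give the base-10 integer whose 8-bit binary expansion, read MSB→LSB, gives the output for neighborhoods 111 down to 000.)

  nb ###: next=.  (t=1,i=3, bit7=0)
  nb ##.: next=#  (t=0,i=10, bit6=1)
  nb #.#: next=#  (t=0,i=11, bit5=1)
  nb #..: next=#  (t=0,i=2, bit4=1)
  nb .##: next=#  (t=0,i=9, bit3=1)
  nb .#.: next=.  (t=0,i=1, bit2=0)
  nb ..#: next=.  (t=0,i=0, bit1=0)
  nb ...: next=#  (t=0,i=3, bit0=1)
  bits 01111001 = 121

121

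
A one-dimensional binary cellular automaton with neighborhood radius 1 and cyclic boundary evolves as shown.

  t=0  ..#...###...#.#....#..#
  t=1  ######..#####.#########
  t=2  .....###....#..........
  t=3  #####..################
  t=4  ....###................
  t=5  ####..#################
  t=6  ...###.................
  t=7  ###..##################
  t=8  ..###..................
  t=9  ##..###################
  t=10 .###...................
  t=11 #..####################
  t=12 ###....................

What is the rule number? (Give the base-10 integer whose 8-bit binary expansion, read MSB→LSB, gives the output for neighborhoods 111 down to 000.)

  [7] ### => .  t=0,i=7
  [6] ##. => #  t=0,i=8
  [5] #.# => .  t=0,i=13
  [4] #.. => #  t=0,i=0
  [3] .## => .  t=0,i=6
  [2] .#. => #  t=0,i=2
  [1] ..# => #  t=0,i=1
  [0] ... => #  t=0,i=4
  bits 01010111 = 87

87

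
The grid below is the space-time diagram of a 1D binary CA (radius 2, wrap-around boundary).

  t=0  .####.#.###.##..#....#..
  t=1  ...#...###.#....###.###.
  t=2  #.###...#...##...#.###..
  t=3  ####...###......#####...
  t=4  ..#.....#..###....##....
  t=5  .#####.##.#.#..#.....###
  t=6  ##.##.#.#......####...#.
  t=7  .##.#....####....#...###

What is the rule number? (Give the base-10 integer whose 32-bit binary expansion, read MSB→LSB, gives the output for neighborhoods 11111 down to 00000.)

  nb #####: next=#  (t=3,i=18, bit31=1)
  nb ####.: next=#  (t=0,i=3, bit30=1)
  nb ###.#: next=.  (t=0,i=4, bit29=0)
  nb ###..: next=.  (t=1,i=22, bit28=0)
  nb ##.##: next=#  (t=0,i=11, bit27=1)
  nb ##.#.: next=.  (t=0,i=5, bit26=0)
  nb ##..#: next=.  (t=0,i=14, bit25=0)
  nb ##...: next=.  (t=1,i=23, bit24=0)
  nb #.###: next=#  (t=0,i=8, bit23=1)
  nb #.##.: next=.  (t=0,i=12, bit22=0)
  nb #.#.#: next=.  (t=0,i=6, bit21=0)
  nb #.#..: next=.  (t=1,i=11, bit20=0)
  nb #..##: next=#  (t=4,i=10, bit19=1)
  nb #..#.: next=.  (t=0,i=15, bit18=0)
  nb #...#: next=.  (t=0,i=23, bit17=0)
  nb #....: next=#  (t=0,i=18, bit16=1)
  nb .####: next=.  (t=0,i=2, bit15=0)
  nb .###.: next=#  (t=0,i=9, bit14=1)
  nb .##.#: next=#  (t=5,i=8, bit13=1)
  nb .##..: next=.  (t=0,i=13, bit12=0)
  nb .#.##: next=#  (t=0,i=7, bit11=1)
  nb .#.#.: next=.  (t=5,i=11, bit10=0)
  nb .#..#: next=.  (t=4,i=9, bit9=0)
  nb .#...: next=#  (t=0,i=17, bit8=1)
  nb ..###: next=.  (t=0,i=1, bit7=0)
  nb ..##.: next=.  (t=2,i=12, bit6=0)
  nb ..#.#: next=#  (t=2,i=0, bit5=1)
  nb ..#..: next=#  (t=0,i=16, bit4=1)
  nb ...##: next=.  (t=0,i=0, bit3=0)
  nb ...#.: next=#  (t=0,i=20, bit2=1)
  nb ....#: next=.  (t=0,i=19, bit1=0)
  nb .....: next=#  (t=3,i=12, bit0=1)
  bits 11001000100010010110100100110101 = 3364448565

3364448565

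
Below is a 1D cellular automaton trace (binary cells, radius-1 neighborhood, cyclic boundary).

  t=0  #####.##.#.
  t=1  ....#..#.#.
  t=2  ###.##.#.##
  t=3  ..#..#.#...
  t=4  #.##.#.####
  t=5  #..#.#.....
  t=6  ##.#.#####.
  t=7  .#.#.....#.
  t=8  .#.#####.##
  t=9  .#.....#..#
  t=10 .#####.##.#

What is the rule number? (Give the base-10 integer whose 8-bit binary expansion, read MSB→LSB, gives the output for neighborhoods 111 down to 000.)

85

  nb ###: next=.  (t=0,i=1, bit7=0)
  nb ##.: next=#  (t=0,i=4, bit6=1)
  nb #.#: next=.  (t=0,i=5, bit5=0)
  nb #..: next=#  (t=1,i=5, bit4=1)
  nb .##: next=.  (t=0,i=0, bit3=0)
  nb .#.: next=#  (t=0,i=9, bit2=1)
  nb ..#: next=.  (t=1,i=3, bit1=0)
  nb ...: next=#  (t=1,i=0, bit0=1)
  bits 01010101 = 85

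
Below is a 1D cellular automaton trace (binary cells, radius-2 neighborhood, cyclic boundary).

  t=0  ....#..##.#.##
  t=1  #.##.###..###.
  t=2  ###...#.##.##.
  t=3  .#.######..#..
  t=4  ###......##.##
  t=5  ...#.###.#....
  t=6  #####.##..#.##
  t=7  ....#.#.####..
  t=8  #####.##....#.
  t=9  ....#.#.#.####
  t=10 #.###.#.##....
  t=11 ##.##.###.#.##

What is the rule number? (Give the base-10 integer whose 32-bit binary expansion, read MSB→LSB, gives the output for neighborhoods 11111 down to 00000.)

  [31] ##### => .  t=3,i=5
  [30] ####. => .  t=3,i=7
  [29] ###.# => #  t=1,i=12
  [28] ###.. => .  t=1,i=7
  [27] ##.## => .  t=1,i=4
  [26] ##.#. => .  t=0,i=9
  [25] ##..# => #  t=1,i=8
  [24] ##... => #  t=0,i=0
  [23] #.### => .  t=1,i=5
  [22] #.##. => #  t=0,i=12
  [21] #.#.# => #  t=0,i=10
  [20] #.#.. => .  t=5,i=9
  [19] #..## => #  t=0,i=6
  [18] #..#. => #  t=3,i=10
  [17] #...# => #  t=2,i=4
  [16] #.... => .  t=0,i=1
  [15] .#### => .  t=3,i=4
  [14] .###. => #  t=1,i=6
  [13] .##.# => .  t=0,i=8
  [12] .##.. => .  t=0,i=13
  [11] .#.## => #  t=0,i=11
  [10] .#.#. => .  t=7,i=5
  [9] .#..# => #  t=0,i=5
  [8] .#... => #  t=3,i=12
  [7] ..### => .  t=1,i=10
  [6] ..##. => #  t=0,i=7
  [5] ..#.# => #  t=2,i=6
  [4] ..#.. => .  t=0,i=4
  [3] ...## => .  t=4,i=8
  [2] ...#. => #  t=0,i=3
  [1] ....# => #  t=0,i=2
  [0] ..... => #  t=4,i=5
  bits 00100011011011100100101101100111 = 594430823

594430823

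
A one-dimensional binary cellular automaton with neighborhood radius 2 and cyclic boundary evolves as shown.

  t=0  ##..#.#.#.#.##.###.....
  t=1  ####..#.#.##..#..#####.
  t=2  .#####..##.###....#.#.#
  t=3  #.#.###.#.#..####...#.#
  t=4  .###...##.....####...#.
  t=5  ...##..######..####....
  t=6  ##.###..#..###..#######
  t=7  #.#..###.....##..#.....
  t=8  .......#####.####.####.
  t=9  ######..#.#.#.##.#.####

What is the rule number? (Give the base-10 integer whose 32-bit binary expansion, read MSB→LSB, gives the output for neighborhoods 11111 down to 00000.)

1596299587

  ##### -> .   bit 31 = 0  t=1,i=19
  ####. -> #   bit 30 = 1  t=1,i=2
  ###.# -> .   bit 29 = 0  t=1,i=21
  ###.. -> #   bit 28 = 1  t=0,i=17
  ##.## -> #   bit 27 = 1  t=0,i=14
  ##.#. -> #   bit 26 = 1  t=3,i=1
  ##..# -> #   bit 25 = 1  t=0,i=2
  ##... -> #   bit 24 = 1  t=0,i=18
  #.### -> .   bit 23 = 0  t=0,i=15
  #.##. -> .   bit 22 = 0  t=0,i=12
  #.#.# -> #   bit 21 = 1  t=0,i=6
  #.#.. -> .   bit 20 = 0  t=3,i=10
  #..## -> .   bit 19 = 0  t=1,i=16
  #..#. -> #   bit 18 = 1  t=0,i=3
  #...# -> .   bit 17 = 0  t=3,i=18
  #.... -> #   bit 16 = 1  t=0,i=19
  .#### -> #   bit 15 = 1  t=1,i=1
  .###. -> .   bit 14 = 0  t=0,i=16
  .##.# -> .   bit 13 = 0  t=0,i=13
  .##.. -> #   bit 12 = 1  t=0,i=1
  .#.## -> #   bit 11 = 1  t=0,i=11
  .#.#. -> .   bit 10 = 0  t=0,i=5
  .#..# -> .   bit 9 = 0  t=1,i=15
  .#... -> #   bit 8 = 1  t=7,i=18
  ..### -> .   bit 7 = 0  t=1,i=17
  ..##. -> #   bit 6 = 1  t=0,i=0
  ..#.# -> .   bit 5 = 0  t=0,i=4
  ..#.. -> .   bit 4 = 0  t=1,i=14
  ...## -> .   bit 3 = 0  t=0,i=22
  ...#. -> .   bit 2 = 0  t=2,i=17
  ....# -> #   bit 1 = 1  t=0,i=21
  ..... -> #   bit 0 = 1  t=0,i=20
  bits 01011111001001011001100101000011 = 1596299587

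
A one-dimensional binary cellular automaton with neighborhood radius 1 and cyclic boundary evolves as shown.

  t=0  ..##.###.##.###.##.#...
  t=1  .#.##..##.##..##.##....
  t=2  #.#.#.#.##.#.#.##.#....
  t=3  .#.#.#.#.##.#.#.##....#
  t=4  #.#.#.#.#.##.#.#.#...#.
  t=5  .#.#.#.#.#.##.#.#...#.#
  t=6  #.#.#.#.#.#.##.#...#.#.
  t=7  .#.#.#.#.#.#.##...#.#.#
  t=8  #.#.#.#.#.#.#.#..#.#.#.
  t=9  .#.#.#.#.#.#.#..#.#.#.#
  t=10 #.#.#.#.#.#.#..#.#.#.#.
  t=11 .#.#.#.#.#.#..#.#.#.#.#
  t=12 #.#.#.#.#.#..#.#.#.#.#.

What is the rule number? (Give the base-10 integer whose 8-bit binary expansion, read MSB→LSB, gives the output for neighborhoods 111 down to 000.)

  [7] ### => .  t=0,i=6
  [6] ##. => #  t=0,i=3
  [5] #.# => #  t=0,i=4
  [4] #.. => .  t=0,i=20
  [3] .## => .  t=0,i=2
  [2] .#. => .  t=0,i=19
  [1] ..# => #  t=0,i=1
  [0] ... => .  t=0,i=0
  bits 01100010 = 98

98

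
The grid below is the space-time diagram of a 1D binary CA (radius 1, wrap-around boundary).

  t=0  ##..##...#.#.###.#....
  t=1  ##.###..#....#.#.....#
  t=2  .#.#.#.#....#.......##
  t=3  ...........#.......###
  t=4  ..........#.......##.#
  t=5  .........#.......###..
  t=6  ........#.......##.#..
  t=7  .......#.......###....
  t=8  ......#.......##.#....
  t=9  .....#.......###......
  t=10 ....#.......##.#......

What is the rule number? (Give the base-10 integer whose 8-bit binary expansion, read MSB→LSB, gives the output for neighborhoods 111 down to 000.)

74

  ###|.  b7=0 t=0,i=14
  ##.|#  b6=1 t=0,i=1
  #.#|.  b5=0 t=0,i=10
  #..|.  b4=0 t=0,i=2
  .##|#  b3=1 t=0,i=0
  .#.|.  b2=0 t=0,i=9
  ..#|#  b1=1 t=0,i=3
  ...|.  b0=0 t=0,i=7
  bits 01001010 = 74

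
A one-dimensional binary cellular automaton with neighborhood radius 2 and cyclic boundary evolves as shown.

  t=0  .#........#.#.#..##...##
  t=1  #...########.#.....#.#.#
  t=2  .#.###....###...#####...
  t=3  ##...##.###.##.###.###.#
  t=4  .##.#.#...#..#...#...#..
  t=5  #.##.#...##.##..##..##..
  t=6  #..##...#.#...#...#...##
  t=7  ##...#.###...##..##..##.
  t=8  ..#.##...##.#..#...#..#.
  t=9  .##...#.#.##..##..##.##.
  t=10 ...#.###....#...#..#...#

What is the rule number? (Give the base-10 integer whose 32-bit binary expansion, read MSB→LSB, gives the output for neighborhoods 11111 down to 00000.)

  nb #####: next=.  (t=1,i=6, bit31=0)
  nb ####.: next=#  (t=1,i=10, bit30=1)
  nb ###.#: next=#  (t=1,i=11, bit29=1)
  nb ###..: next=#  (t=2,i=5, bit28=1)
  nb ##.##: next=.  (t=3,i=7, bit27=0)
  nb ##.#.: next=#  (t=0,i=0, bit26=1)
  nb ##..#: next=#  (t=5,i=14, bit25=1)
  nb ##...: next=#  (t=0,i=19, bit24=1)
  nb #.###: next=.  (t=2,i=3, bit23=0)
  nb #.##.: next=.  (t=1,i=23, bit22=0)
  nb #.#.#: next=.  (t=0,i=12, bit21=0)
  nb #.#..: next=.  (t=0,i=1, bit20=0)
  nb #..##: next=.  (t=0,i=16, bit19=0)
  nb #..#.: next=#  (t=4,i=12, bit18=1)
  nb #...#: next=.  (t=0,i=20, bit17=0)
  nb #....: next=.  (t=0,i=3, bit16=0)
  nb .####: next=#  (t=1,i=5, bit15=1)
  nb .###.: next=.  (t=2,i=4, bit14=0)
  nb .##.#: next=#  (t=0,i=23, bit13=1)
  nb .##..: next=.  (t=0,i=18, bit12=0)
  nb .#.##: next=.  (t=1,i=22, bit11=0)
  nb .#.#.: next=#  (t=0,i=11, bit10=1)
  nb .#..#: next=.  (t=0,i=15, bit9=0)
  nb .#...: next=.  (t=0,i=2, bit8=0)
  nb ..###: next=#  (t=1,i=4, bit7=1)
  nb ..##.: next=.  (t=0,i=17, bit6=0)
  nb ..#.#: next=#  (t=0,i=10, bit5=1)
  nb ..#..: next=#  (t=4,i=10, bit4=1)
  nb ...##: next=#  (t=0,i=21, bit3=1)
  nb ...#.: next=#  (t=0,i=9, bit2=1)
  nb ....#: next=#  (t=0,i=8, bit1=1)
  nb .....: next=#  (t=0,i=4, bit0=1)
  bits 01110111000001001010010010111111 = 1996793023

1996793023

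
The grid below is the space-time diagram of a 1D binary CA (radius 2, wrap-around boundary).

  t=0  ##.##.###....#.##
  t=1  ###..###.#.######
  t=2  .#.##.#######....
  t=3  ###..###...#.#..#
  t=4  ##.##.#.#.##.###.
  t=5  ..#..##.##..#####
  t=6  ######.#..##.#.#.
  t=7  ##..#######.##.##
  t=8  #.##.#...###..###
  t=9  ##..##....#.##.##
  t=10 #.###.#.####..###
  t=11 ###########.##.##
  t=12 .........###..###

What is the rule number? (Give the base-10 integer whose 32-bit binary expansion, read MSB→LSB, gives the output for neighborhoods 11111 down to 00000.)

  #####|.  b31=0 t=1,i=0
  ####.|#  b30=1 t=0,i=0
  ###.#|#  b29=1 t=0,i=1
  ###..|.  b28=0 t=0,i=8
  ##.##|#  b27=1 t=0,i=2
  ##.#.|#  b26=1 t=1,i=8
  ##..#|#  b25=1 t=1,i=3
  ##...|#  b24=1 t=0,i=9
  #.###|#  b23=1 t=0,i=6
  #.##.|.  b22=0 t=0,i=3
  #.#.#|#  b21=1 t=1,i=9
  #.#..|#  b20=1 t=3,i=13
  #..##|#  b19=1 t=1,i=4
  #..#.|#  b18=1 t=5,i=1
  #...#|.  b17=0 t=3,i=9
  #....|.  b16=0 t=0,i=10
  .####|#  b15=1 t=0,i=16
  .###.|#  b14=1 t=0,i=7
  .##.#|.  b13=0 t=0,i=4
  .##..|.  b12=0 t=5,i=9
  .#.##|#  b11=1 t=0,i=14
  .#.#.|.  b10=0 t=3,i=12
  .#..#|#  b9=1 t=3,i=14
  .#...|.  b8=0 t=8,i=6
  ..###|.  b7=0 t=1,i=5
  ..##.|#  b6=1 t=5,i=5
  ..#.#|#  b5=1 t=0,i=13
  ..#..|#  b4=1 t=5,i=2
  ...##|.  b3=0 t=8,i=8
  ...#.|#  b2=1 t=0,i=12
  ....#|#  b1=1 t=0,i=11
  .....|.  b0=0 t=2,i=15
  bits 01101111101111001100101001110110 = 1874643574

1874643574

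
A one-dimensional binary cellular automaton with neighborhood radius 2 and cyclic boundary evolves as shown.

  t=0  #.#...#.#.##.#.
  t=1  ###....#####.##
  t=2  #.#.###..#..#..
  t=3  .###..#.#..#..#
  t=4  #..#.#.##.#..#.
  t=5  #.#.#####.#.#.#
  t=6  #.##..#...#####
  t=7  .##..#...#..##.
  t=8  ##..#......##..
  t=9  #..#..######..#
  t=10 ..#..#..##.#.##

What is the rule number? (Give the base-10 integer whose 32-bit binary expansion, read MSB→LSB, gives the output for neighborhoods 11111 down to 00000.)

2558340171

  [31] ##### => #  t=1,i=0
  [30] ####. => .  t=1,i=1
  [29] ###.# => .  t=1,i=11
  [28] ###.. => #  t=1,i=2
  [27] ##.## => #  t=1,i=12
  [26] ##.#. => .  t=0,i=12
  [25] ##..# => .  t=2,i=7
  [24] ##... => .  t=1,i=3
  [23] #.### => .  t=1,i=13
  [22] #.##. => #  t=0,i=10
  [21] #.#.# => #  t=0,i=0
  [20] #.#.. => #  t=0,i=2
  [19] #..## => #  t=7,i=0
  [18] #..#. => #  t=2,i=8
  [17] #...# => .  t=0,i=4
  [16] #.... => #  t=1,i=4
  [15] .#### => .  t=1,i=8
  [14] .###. => .  t=2,i=5
  [13] .##.# => #  t=0,i=11
  [12] .##.. => .  t=6,i=3
  [11] .#.## => #  t=0,i=9
  [10] .#.#. => #  t=0,i=1
  [9] .#..# => .  t=2,i=10
  [8] .#... => .  t=0,i=3
  [7] ..### => .  t=1,i=7
  [6] ..##. => #  t=7,i=1
  [5] ..#.# => .  t=0,i=6
  [4] ..#.. => .  t=2,i=9
  [3] ...## => #  t=1,i=6
  [2] ...#. => .  t=0,i=5
  [1] ....# => #  t=1,i=5
  [0] ..... => #  t=8,i=7
  bits 10011000011111010010110001001011 = 2558340171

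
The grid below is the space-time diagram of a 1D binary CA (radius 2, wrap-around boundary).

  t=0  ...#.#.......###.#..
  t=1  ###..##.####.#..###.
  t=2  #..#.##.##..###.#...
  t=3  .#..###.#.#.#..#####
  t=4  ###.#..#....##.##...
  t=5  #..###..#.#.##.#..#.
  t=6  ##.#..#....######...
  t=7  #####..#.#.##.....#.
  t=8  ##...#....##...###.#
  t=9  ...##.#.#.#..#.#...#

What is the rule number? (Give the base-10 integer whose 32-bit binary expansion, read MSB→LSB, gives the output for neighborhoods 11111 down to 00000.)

  #####|.  b31=0 t=3,i=17
  ####.|.  b30=0 t=1,i=10
  ###.#|.  b29=0 t=0,i=15
  ###..|.  b28=0 t=1,i=2
  ##.##|.  b27=0 t=1,i=7
  ##.#.|#  b26=1 t=0,i=16
  ##..#|#  b25=1 t=1,i=3
  ##...|.  b24=0 t=4,i=17
  #.###|#  b23=1 t=1,i=0
  #.##.|#  b22=1 t=2,i=5
  #.#.#|.  b21=0 t=3,i=8
  #.#..|#  b20=1 t=0,i=5
  #..##|.  b19=0 t=1,i=4
  #..#.|.  b18=0 t=2,i=2
  #...#|#  b17=1 t=2,i=18
  #....|.  b16=0 t=0,i=7
  .####|#  b15=1 t=1,i=9
  .###.|.  b14=0 t=0,i=14
  .##.#|#  b13=1 t=1,i=6
  .##..|.  b12=0 t=2,i=9
  .#.##|#  b11=1 t=2,i=4
  .#.#.|.  b10=0 t=0,i=4
  .#..#|#  b9=1 t=1,i=14
  .#...|#  b8=1 t=0,i=6
  ..###|#  b7=1 t=0,i=13
  ..##.|#  b6=1 t=1,i=5
  ..#.#|.  b5=0 t=0,i=3
  ..#..|.  b4=0 t=2,i=0
  ...##|.  b3=0 t=0,i=12
  ...#.|#  b2=1 t=0,i=2
  ....#|#  b1=1 t=0,i=1
  .....|#  b0=1 t=0,i=0
  bits 00000110110100101010101111000111 = 114469831

114469831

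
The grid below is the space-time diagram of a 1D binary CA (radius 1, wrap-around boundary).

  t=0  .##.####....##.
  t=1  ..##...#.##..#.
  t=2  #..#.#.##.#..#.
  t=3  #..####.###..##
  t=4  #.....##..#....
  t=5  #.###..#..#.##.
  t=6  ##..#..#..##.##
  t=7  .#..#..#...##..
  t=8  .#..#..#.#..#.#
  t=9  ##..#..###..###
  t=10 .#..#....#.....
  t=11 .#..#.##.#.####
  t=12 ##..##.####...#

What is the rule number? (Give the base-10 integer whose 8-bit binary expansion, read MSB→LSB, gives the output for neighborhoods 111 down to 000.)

101

  [7] ### => .  t=0,i=5
  [6] ##. => #  t=0,i=2
  [5] #.# => #  t=0,i=3
  [4] #.. => .  t=0,i=8
  [3] .## => .  t=0,i=1
  [2] .#. => #  t=1,i=7
  [1] ..# => .  t=0,i=0
  [0] ... => #  t=0,i=9
  bits 01100101 = 101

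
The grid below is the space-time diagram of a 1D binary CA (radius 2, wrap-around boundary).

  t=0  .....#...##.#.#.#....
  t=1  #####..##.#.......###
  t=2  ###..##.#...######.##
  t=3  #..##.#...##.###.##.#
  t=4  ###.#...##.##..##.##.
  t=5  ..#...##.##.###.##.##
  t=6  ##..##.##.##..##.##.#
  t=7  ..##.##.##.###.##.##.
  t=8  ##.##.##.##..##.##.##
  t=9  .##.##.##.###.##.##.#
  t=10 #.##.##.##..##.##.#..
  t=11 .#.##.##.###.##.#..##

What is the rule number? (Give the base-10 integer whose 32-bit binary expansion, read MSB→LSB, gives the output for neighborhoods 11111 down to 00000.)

  #####|#  b31=1 t=1,i=0
  ####.|.  b30=0 t=1,i=3
  ###.#|#  b29=1 t=2,i=17
  ###..|.  b28=0 t=1,i=4
  ##.##|#  b27=1 t=2,i=18
  ##.#.|.  b26=0 t=0,i=11
  ##..#|#  b25=1 t=1,i=5
  ##...|#  b24=1 t=7,i=20
  #.###|.  b23=0 t=2,i=19
  #.##.|.  b22=0 t=3,i=17
  #.#.#|.  b21=0 t=0,i=12
  #.#..|.  b20=0 t=0,i=16
  #..##|#  b19=1 t=1,i=6
  #..#.|#  b18=1 t=5,i=1
  #...#|#  b17=1 t=0,i=7
  #....|#  b16=1 t=0,i=18
  .####|#  b15=1 t=1,i=19
  .###.|.  b14=0 t=3,i=14
  .##.#|#  b13=1 t=0,i=10
  .##..|#  b12=1 t=3,i=0
  .#.##|#  b11=1 t=9,i=0
  .#.#.|.  b10=0 t=0,i=13
  .#..#|#  b9=1 t=10,i=19
  .#...|.  b8=0 t=0,i=6
  ..###|.  b7=0 t=1,i=18
  ..##.|.  b6=0 t=0,i=9
  ..#.#|.  b5=0 t=10,i=0
  ..#..|.  b4=0 t=0,i=5
  ...##|#  b3=1 t=0,i=8
  ...#.|#  b2=1 t=0,i=4
  ....#|#  b1=1 t=0,i=3
  .....|#  b0=1 t=0,i=0
  bits 10101011000011111011101000001111 = 2869934607

2869934607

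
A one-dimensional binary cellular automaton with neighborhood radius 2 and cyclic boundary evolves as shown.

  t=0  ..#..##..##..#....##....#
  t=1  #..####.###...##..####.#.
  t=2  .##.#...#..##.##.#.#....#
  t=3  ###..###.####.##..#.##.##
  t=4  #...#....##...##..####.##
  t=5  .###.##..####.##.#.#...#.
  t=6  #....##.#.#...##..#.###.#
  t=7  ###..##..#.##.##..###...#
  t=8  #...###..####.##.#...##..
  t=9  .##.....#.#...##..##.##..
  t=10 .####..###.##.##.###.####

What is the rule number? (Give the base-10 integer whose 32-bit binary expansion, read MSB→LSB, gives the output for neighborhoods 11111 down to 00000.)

  [31] ##### => #  t=3,i=0
  [30] ####. => .  t=1,i=5
  [29] ###.# => .  t=1,i=6
  [28] ###.. => .  t=1,i=10
  [27] ##.## => .  t=1,i=7
  [26] ##.#. => .  t=1,i=22
  [25] ##..# => .  t=0,i=7
  [24] ##... => #  t=0,i=20
  [23] #.### => #  t=1,i=8
  [22] #.##. => #  t=2,i=1
  [21] #.#.# => .  t=1,i=23
  [20] #.#.. => .  t=1,i=0
  [19] #..## => #  t=0,i=4
  [18] #..#. => .  t=0,i=1
  [17] #...# => #  t=1,i=12
  [16] #.... => #  t=0,i=15
  [15] .#### => #  t=1,i=4
  [14] .###. => .  t=1,i=9
  [13] .##.# => #  t=2,i=2
  [12] .##.. => #  t=0,i=6
  [11] .#.## => #  t=2,i=0
  [10] .#.#. => #  t=1,i=24
  [9] .#..# => #  t=0,i=0
  [8] .#... => #  t=0,i=14
  [7] ..### => .  t=1,i=3
  [6] ..##. => #  t=0,i=5
  [5] ..#.# => #  t=2,i=24
  [4] ..#.. => .  t=0,i=2
  [3] ...## => .  t=0,i=17
  [2] ...#. => #  t=0,i=23
  [1] ....# => .  t=0,i=16
  [0] ..... => .  t=9,i=5
  bits 10000001110010111011111101100100 = 2177613668

2177613668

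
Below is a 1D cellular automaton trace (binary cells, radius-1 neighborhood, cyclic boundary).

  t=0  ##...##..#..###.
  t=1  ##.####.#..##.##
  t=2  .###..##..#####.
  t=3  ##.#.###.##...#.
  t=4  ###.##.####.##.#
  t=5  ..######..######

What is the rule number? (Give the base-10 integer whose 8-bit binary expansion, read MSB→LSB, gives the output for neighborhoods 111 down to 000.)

107

  [7] ### => .  t=0,i=13
  [6] ##. => #  t=0,i=1
  [5] #.# => #  t=0,i=15
  [4] #.. => .  t=0,i=2
  [3] .## => #  t=0,i=0
  [2] .#. => .  t=0,i=9
  [1] ..# => #  t=0,i=4
  [0] ... => #  t=0,i=3
  bits 01101011 = 107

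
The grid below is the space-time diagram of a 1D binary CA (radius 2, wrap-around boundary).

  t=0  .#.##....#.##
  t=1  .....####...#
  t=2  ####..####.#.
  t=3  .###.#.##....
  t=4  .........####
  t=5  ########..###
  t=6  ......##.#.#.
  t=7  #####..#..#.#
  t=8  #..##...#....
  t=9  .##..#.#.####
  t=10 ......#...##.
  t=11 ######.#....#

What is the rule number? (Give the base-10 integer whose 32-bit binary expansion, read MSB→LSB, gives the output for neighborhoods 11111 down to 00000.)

1359587079

  [31] ##### => .  t=5,i=0
  [30] ####. => #  t=1,i=7
  [29] ###.# => .  t=2,i=9
  [28] ###.. => #  t=1,i=8
  [27] ##.## => .  t=9,i=0
  [26] ##.#. => .  t=0,i=0
  [25] ##..# => .  t=2,i=4
  [24] ##... => #  t=0,i=5
  [23] #.### => .  t=2,i=0
  [22] #.##. => .  t=0,i=3
  [21] #.#.# => .  t=0,i=1
  [20] #.#.. => .  t=6,i=11
  [19] #..## => #  t=2,i=5
  [18] #..#. => .  t=7,i=6
  [17] #...# => .  t=1,i=10
  [16] #.... => #  t=0,i=6
  [15] .#### => #  t=1,i=6
  [14] .###. => .  t=3,i=2
  [13] .##.# => #  t=0,i=12
  [12] .##.. => .  t=0,i=4
  [11] .#.## => .  t=0,i=2
  [10] .#.#. => #  t=6,i=10
  [9] .#..# => #  t=7,i=8
  [8] .#... => #  t=1,i=0
  [7] ..### => .  t=1,i=5
  [6] ..##. => .  t=6,i=6
  [5] ..#.# => .  t=0,i=9
  [4] ..#.. => .  t=1,i=12
  [3] ...## => .  t=1,i=4
  [2] ...#. => #  t=0,i=8
  [1] ....# => #  t=0,i=7
  [0] ..... => #  t=1,i=2
  bits 01010001000010011010011100000111 = 1359587079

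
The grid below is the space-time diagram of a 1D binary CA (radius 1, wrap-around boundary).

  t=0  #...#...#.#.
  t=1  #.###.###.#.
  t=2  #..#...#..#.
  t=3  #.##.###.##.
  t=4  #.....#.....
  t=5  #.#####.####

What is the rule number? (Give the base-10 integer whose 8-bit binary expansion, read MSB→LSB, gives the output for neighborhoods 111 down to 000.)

135

  [7] ### => #  t=1,i=3
  [6] ##. => .  t=1,i=4
  [5] #.# => .  t=0,i=9
  [4] #.. => .  t=0,i=1
  [3] .## => .  t=1,i=2
  [2] .#. => #  t=0,i=0
  [1] ..# => #  t=0,i=3
  [0] ... => #  t=0,i=2
  bits 10000111 = 135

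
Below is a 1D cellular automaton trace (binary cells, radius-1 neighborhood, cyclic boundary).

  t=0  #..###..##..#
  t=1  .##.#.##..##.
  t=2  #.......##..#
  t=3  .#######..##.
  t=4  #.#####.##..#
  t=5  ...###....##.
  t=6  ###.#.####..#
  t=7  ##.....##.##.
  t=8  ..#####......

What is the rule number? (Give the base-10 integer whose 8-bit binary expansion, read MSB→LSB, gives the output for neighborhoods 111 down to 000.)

  ###|#  b7=1 t=0,i=4
  ##.|.  b6=0 t=0,i=0
  #.#|.  b5=0 t=1,i=3
  #..|#  b4=1 t=0,i=1
  .##|.  b3=0 t=0,i=3
  .#.|.  b2=0 t=1,i=4
  ..#|#  b1=1 t=0,i=2
  ...|#  b0=1 t=2,i=2
  bits 10010011 = 147

147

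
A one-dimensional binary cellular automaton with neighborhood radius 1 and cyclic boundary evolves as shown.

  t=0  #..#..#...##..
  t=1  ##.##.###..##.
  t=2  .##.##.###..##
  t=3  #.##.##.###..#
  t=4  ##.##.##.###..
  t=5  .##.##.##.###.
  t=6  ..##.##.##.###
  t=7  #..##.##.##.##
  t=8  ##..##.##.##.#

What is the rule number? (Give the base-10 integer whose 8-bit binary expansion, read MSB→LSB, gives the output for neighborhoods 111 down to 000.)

  nb ###: next=#  (t=1,i=7, bit7=1)
  nb ##.: next=#  (t=0,i=11, bit6=1)
  nb #.#: next=#  (t=1,i=2, bit5=1)
  nb #..: next=#  (t=0,i=1, bit4=1)
  nb .##: next=.  (t=0,i=10, bit3=0)
  nb .#.: next=#  (t=0,i=0, bit2=1)
  nb ..#: next=.  (t=0,i=2, bit1=0)
  nb ...: next=#  (t=0,i=8, bit0=1)
  bits 11110101 = 245

245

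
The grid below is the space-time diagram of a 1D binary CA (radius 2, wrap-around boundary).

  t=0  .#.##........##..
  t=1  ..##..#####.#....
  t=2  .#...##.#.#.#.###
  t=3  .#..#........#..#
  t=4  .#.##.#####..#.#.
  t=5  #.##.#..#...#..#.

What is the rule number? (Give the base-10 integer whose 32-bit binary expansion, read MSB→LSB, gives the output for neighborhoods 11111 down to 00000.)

  #####|#  b31=1 t=1,i=8
  ####.|.  b30=0 t=1,i=9
  ###.#|#  b29=1 t=1,i=10
  ###..|.  b28=0 t=4,i=10
  ##.##|#  b27=1 t=4,i=5
  ##.#.|.  b26=0 t=1,i=11
  ##..#|.  b25=0 t=1,i=4
  ##...|.  b24=0 t=0,i=5
  #.###|.  b23=0 t=2,i=14
  #.##.|#  b22=1 t=0,i=3
  #.#.#|.  b21=0 t=2,i=8
  #.#..|#  b20=1 t=1,i=12
  #..##|#  b19=1 t=1,i=5
  #..#.|#  b18=1 t=3,i=3
  #...#|.  b17=0 t=0,i=16
  #....|#  b16=1 t=0,i=6
  .####|.  b15=0 t=1,i=7
  .###.|.  b14=0 t=2,i=15
  .##.#|.  b13=0 t=2,i=6
  .##..|.  b12=0 t=0,i=4
  .#.##|#  b11=1 t=0,i=2
  .#.#.|.  b10=0 t=2,i=9
  .#..#|.  b9=0 t=3,i=2
  .#...|.  b8=0 t=1,i=13
  ..###|#  b7=1 t=1,i=6
  ..##.|.  b6=0 t=0,i=13
  ..#.#|.  b5=0 t=0,i=1
  ..#..|#  b4=1 t=3,i=4
  ...##|#  b3=1 t=0,i=12
  ...#.|.  b2=0 t=0,i=0
  ....#|.  b1=0 t=0,i=11
  .....|#  b0=1 t=0,i=7
  bits 10101000010111010000100010011001 = 2824669337

2824669337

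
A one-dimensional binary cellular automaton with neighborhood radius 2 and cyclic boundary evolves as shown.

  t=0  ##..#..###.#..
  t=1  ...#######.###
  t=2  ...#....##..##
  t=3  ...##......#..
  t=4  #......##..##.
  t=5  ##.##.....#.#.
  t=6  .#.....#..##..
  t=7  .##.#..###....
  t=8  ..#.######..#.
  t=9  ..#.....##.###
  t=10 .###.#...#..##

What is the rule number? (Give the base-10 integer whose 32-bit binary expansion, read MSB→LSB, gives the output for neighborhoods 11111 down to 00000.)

1880909745

  ##### -> .   bit 31 = 0  t=1,i=5
  ####. -> #   bit 30 = 1  t=1,i=8
  ###.# -> #   bit 29 = 1  t=0,i=9
  ###.. -> #   bit 28 = 1  t=1,i=13
  ##.## -> .   bit 27 = 0  t=1,i=10
  ##.#. -> .   bit 26 = 0  t=0,i=10
  ##..# -> .   bit 25 = 0  t=0,i=2
  ##... -> .   bit 24 = 0  t=1,i=0
  #.### -> .   bit 23 = 0  t=1,i=11
  #.##. -> .   bit 22 = 0  t=5,i=0
  #.#.# -> .   bit 21 = 0  t=5,i=12
  #.#.. -> #   bit 20 = 1  t=0,i=11
  #..## -> #   bit 19 = 1  t=0,i=6
  #..#. -> #   bit 18 = 1  t=0,i=3
  #...# -> .   bit 17 = 0  t=1,i=1
  #.... -> .   bit 16 = 0  t=2,i=5
  .#### -> .   bit 15 = 0  t=1,i=4
  .###. -> #   bit 14 = 1  t=0,i=8
  .##.# -> #   bit 13 = 1  t=4,i=12
  .##.. -> .   bit 12 = 0  t=0,i=1
  .#.## -> .   bit 11 = 0  t=5,i=13
  .#.#. -> #   bit 10 = 1  t=5,i=11
  .#..# -> #   bit 9 = 1  t=0,i=5
  .#... -> #   bit 8 = 1  t=2,i=4
  ..### -> #   bit 7 = 1  t=0,i=7
  ..##. -> .   bit 6 = 0  t=0,i=0
  ..#.# -> #   bit 5 = 1  t=5,i=10
  ..#.. -> #   bit 4 = 1  t=0,i=4
  ...## -> .   bit 3 = 0  t=1,i=2
  ...#. -> .   bit 2 = 0  t=2,i=2
  ....# -> .   bit 1 = 0  t=2,i=6
  ..... -> #   bit 0 = 1  t=3,i=0
  bits 01110000000111000110011110110001 = 1880909745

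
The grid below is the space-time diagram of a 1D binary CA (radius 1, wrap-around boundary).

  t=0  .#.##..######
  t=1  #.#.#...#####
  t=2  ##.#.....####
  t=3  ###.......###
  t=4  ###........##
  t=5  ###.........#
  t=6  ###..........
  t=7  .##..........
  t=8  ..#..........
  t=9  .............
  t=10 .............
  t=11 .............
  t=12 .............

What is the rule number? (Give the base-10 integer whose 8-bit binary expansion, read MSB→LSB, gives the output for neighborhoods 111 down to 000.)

224

  [7] ### => #  t=0,i=8
  [6] ##. => #  t=0,i=4
  [5] #.# => #  t=0,i=0
  [4] #.. => .  t=0,i=5
  [3] .## => .  t=0,i=3
  [2] .#. => .  t=0,i=1
  [1] ..# => .  t=0,i=6
  [0] ... => .  t=1,i=6
  bits 11100000 = 224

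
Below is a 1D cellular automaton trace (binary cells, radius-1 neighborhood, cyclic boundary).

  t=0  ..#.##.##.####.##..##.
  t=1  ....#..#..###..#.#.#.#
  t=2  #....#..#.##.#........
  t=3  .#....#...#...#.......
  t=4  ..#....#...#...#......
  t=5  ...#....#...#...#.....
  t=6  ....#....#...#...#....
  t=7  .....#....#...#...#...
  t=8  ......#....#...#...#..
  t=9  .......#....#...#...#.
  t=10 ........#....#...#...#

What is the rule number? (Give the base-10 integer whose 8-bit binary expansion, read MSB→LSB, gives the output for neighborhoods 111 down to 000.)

  ### -> #   bit 7 = 1  t=0,i=11
  ##. -> .   bit 6 = 0  t=0,i=5
  #.# -> .   bit 5 = 0  t=0,i=3
  #.. -> #   bit 4 = 1  t=0,i=17
  .## -> #   bit 3 = 1  t=0,i=4
  .#. -> .   bit 2 = 0  t=0,i=2
  ..# -> .   bit 1 = 0  t=0,i=1
  ... -> .   bit 0 = 0  t=0,i=0
  bits 10011000 = 152

152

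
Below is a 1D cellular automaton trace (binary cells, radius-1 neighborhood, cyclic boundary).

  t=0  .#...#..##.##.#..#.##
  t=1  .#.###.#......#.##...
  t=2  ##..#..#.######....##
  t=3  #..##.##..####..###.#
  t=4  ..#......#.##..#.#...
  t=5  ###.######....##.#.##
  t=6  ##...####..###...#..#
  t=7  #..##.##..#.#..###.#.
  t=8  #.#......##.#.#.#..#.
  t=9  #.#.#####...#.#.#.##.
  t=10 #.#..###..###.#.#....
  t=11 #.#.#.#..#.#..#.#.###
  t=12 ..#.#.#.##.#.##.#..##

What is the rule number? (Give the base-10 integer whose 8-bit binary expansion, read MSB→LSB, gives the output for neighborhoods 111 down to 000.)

  ### -> #   bit 7 = 1  t=1,i=4
  ##. -> .   bit 6 = 0  t=0,i=9
  #.# -> .   bit 5 = 0  t=0,i=0
  #.. -> .   bit 4 = 0  t=0,i=2
  .## -> .   bit 3 = 0  t=0,i=8
  .#. -> #   bit 2 = 1  t=0,i=1
  ..# -> #   bit 1 = 1  t=0,i=4
  ... -> #   bit 0 = 1  t=0,i=3
  bits 10000111 = 135

135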